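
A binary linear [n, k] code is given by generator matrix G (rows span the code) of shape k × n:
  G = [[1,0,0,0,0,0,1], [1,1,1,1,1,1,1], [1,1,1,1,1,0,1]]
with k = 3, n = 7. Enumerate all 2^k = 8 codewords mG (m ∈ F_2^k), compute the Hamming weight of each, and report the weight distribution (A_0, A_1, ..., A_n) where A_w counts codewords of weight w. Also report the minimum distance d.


Weight distribution: A_0 = 1, A_1 = 1, A_2 = 1, A_3 = 1, A_4 = 1, A_5 = 1, A_6 = 1, A_7 = 1. Minimum distance d = 1.

Enumerate all 2^3 = 8 messages m ∈ F_2^3.
For each, compute codeword c = mG in F_2^7, then tally its weight.
  m = 000 → c = 0000000, weight = 0.
  m = 100 → c = 1000001, weight = 2.
  m = 010 → c = 1111111, weight = 7.
  m = 110 → c = 0111110, weight = 5.
  m = 001 → c = 1111101, weight = 6.
  m = 101 → c = 0111100, weight = 4.
  m = 011 → c = 0000010, weight = 1.
  m = 111 → c = 1000011, weight = 3.
Tally weights:
  weight 0: 1 codewords.
  weight 1: 1 codewords.
  weight 2: 1 codewords.
  weight 3: 1 codewords.
  weight 4: 1 codewords.
  weight 5: 1 codewords.
  weight 6: 1 codewords.
  weight 7: 1 codewords.
Minimum distance d = smallest w > 0 with A_w > 0 = 1.
Sanity: Σ A_w = 8 = 2^3 = 8 ✓.


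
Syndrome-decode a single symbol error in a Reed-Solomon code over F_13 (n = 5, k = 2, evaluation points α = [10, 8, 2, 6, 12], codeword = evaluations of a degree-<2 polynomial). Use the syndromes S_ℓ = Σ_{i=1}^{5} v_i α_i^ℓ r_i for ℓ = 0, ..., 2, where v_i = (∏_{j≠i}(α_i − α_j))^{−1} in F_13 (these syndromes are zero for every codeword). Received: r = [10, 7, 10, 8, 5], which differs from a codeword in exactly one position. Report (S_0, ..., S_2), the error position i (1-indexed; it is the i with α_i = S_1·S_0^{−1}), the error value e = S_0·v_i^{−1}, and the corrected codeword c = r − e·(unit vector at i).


S = (2, 7, 5), error at position 1, error magnitude e = 4, c = [6, 7, 10, 8, 5].

Step 1: column multipliers v_i = (∏_{j≠i}(α_i − α_j))^{−1} mod 13.
  i = 1 (α = 10): (10−8)(10−2)(10−6)(10−12) = 2·8·4·(−2) = −128 ≡ 2, so v_1 = 2^{−1} = 7 (mod 13).
  i = 2 (α = 8): (8−10)(8−2)(8−6)(8−12) = (−2)·6·2·(−4) = 96 ≡ 5, so v_2 = 5^{−1} = 8 (mod 13).
  i = 3 (α = 2): (2−10)(2−8)(2−6)(2−12) = (−8)·(−6)·(−4)·(−10) = 1920 ≡ 9, so v_3 = 9^{−1} = 3 (mod 13).
  i = 4 (α = 6): (6−10)(6−8)(6−2)(6−12) = (−4)·(−2)·4·(−6) = −192 ≡ 3, so v_4 = 3^{−1} = 9 (mod 13).
  i = 5 (α = 12): (12−10)(12−8)(12−2)(12−6) = 2·4·10·6 = 480 ≡ 12, so v_5 = 12^{−1} = 12 (mod 13).
  v = [7, 8, 3, 9, 12].
Step 2: syndromes of r = [10, 7, 10, 8, 5] (all sums mod 13).
  S_0 = Σ v_i r_i = 7·10 + 8·7 + 3·10 + 9·8 + 12·5 = 288 ≡ 2.
  S_1 = Σ v_i α_i r_i = 7·10·10 + 8·8·7 + 3·2·10 + 9·6·8 + 12·12·5 = 2360 ≡ 7.
  α_i^2 mod 13 = [9, 12, 4, 10, 1].
  S_2 = Σ v_i α_i^2 r_i = 7·9·10 + 8·12·7 + 3·4·10 + 9·10·8 + 12·1·5 = 2202 ≡ 5.
  S = (2, 7, 5) ≠ 0, so r is not a codeword (an error is present).
Step 3: locate the error. For a single error e at position i, S_ℓ = v_i·e·α_i^ℓ, so α_err = S_1/S_0.
  S_0^{−1} = 2^{−1} = 7 (mod 13), so α_err = 7·7 = 49 ≡ 10 = α_1. Error position i = 1.
  Consistency check: S_2/S_1 = 5·2 = 10 ≡ 10 = α_err ✓ (single-error assumption holds).
Step 4: error magnitude e = S_0/v_1 = S_0·∏_{j≠1}(α_1 − α_j) = 2·2 = 4 ≡ 4 (mod 13).
Step 5: correct position 1: c_1 = r_1 − e = 10 − 4 ≡ 6 (mod 13). Hence c = [6, 7, 10, 8, 5].
  Check: interpolating c through the α_i gives m(x) = 11 + 6·x (degree < 2) with m(α_i) = c_i for every i, so c is indeed a codeword.


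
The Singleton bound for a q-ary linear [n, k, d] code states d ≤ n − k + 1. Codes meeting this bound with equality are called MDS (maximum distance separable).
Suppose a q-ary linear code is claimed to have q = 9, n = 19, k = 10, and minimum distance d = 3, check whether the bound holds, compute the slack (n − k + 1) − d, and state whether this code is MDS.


Singleton RHS = n − k + 1 = 10, slack = 7, bound satisfied, not MDS.

Singleton bound: d ≤ n − k + 1.
Here n = 19, k = 10, so n − k + 1 = 10.
Given d = 3, check d ≤ 10: YES.
Slack = (n − k + 1) − d = 7.
The code is NOT MDS (slack = 7 > 0).
Description: the claimed parameters are [19, 10, 3]_9; such a code would be non-MDS.


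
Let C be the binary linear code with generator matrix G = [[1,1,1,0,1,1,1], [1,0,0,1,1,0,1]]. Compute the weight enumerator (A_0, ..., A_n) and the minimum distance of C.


Weight distribution: A_0 = 1, A_4 = 2, A_6 = 1. Minimum distance d = 4.

Enumerate all 2^2 = 4 messages m ∈ F_2^2.
For each, compute codeword c = mG in F_2^7, then tally its weight.
  m = 00 → c = 0000000, weight = 0.
  m = 10 → c = 1110111, weight = 6.
  m = 01 → c = 1001101, weight = 4.
  m = 11 → c = 0111010, weight = 4.
Tally weights:
  weight 0: 1 codewords.
  weight 4: 2 codewords.
  weight 6: 1 codewords.
Minimum distance d = smallest w > 0 with A_w > 0 = 4.
Sanity: Σ A_w = 4 = 2^2 = 4 ✓.


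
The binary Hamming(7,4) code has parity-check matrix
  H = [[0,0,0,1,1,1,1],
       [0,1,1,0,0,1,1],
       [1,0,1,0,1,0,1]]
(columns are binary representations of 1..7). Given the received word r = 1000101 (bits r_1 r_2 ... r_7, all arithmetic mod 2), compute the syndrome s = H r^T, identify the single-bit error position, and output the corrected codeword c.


s = (0, 1, 1)^T, error position = 3, corrected codeword c = 1010101

Compute s = H r^T mod 2 one row at a time:
  s_1 = 0 + 1 + 0 + 1 = 2 ≡ 0 (mod 2).
  s_2 = 0 + 0 + 0 + 1 = 1 ≡ 1 (mod 2).
  s_3 = 1 + 0 + 1 + 1 = 3 ≡ 1 (mod 2).
s = (0, 1, 1)^T — this equals column 3 of H (binary 011), so error is at position 3.
Correct: flip bit 3 of r = 1000101 to get c = 1010101.


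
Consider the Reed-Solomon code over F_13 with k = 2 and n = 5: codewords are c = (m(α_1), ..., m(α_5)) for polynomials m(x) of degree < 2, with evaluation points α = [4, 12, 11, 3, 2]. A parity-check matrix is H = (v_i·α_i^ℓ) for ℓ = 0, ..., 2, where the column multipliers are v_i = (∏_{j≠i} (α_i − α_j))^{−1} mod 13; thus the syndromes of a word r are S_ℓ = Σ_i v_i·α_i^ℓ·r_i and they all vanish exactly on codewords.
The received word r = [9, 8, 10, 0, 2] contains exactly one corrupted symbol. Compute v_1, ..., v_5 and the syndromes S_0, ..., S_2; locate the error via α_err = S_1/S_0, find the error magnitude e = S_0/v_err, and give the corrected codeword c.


S = (3, 12, 9), error at position 1, error magnitude e = 11, c = [11, 8, 10, 0, 2].

Step 1: column multipliers v_i = (∏_{j≠i}(α_i − α_j))^{−1} mod 13.
  i = 1 (α = 4): (4−12)(4−11)(4−3)(4−2) = (−8)·(−7)·1·2 = 112 ≡ 8, so v_1 = 8^{−1} = 5 (mod 13).
  i = 2 (α = 12): (12−4)(12−11)(12−3)(12−2) = 8·1·9·10 = 720 ≡ 5, so v_2 = 5^{−1} = 8 (mod 13).
  i = 3 (α = 11): (11−4)(11−12)(11−3)(11−2) = 7·(−1)·8·9 = −504 ≡ 3, so v_3 = 3^{−1} = 9 (mod 13).
  i = 4 (α = 3): (3−4)(3−12)(3−11)(3−2) = (−1)·(−9)·(−8)·1 = −72 ≡ 6, so v_4 = 6^{−1} = 11 (mod 13).
  i = 5 (α = 2): (2−4)(2−12)(2−11)(2−3) = (−2)·(−10)·(−9)·(−1) = 180 ≡ 11, so v_5 = 11^{−1} = 6 (mod 13).
  v = [5, 8, 9, 11, 6].
Step 2: syndromes of r = [9, 8, 10, 0, 2] (all sums mod 13).
  S_0 = Σ v_i r_i = 5·9 + 8·8 + 9·10 + 11·0 + 6·2 = 211 ≡ 3.
  S_1 = Σ v_i α_i r_i = 5·4·9 + 8·12·8 + 9·11·10 + 11·3·0 + 6·2·2 = 1962 ≡ 12.
  α_i^2 mod 13 = [3, 1, 4, 9, 4].
  S_2 = Σ v_i α_i^2 r_i = 5·3·9 + 8·1·8 + 9·4·10 + 11·9·0 + 6·4·2 = 607 ≡ 9.
  S = (3, 12, 9) ≠ 0, so r is not a codeword (an error is present).
Step 3: locate the error. For a single error e at position i, S_ℓ = v_i·e·α_i^ℓ, so α_err = S_1/S_0.
  S_0^{−1} = 3^{−1} = 9 (mod 13), so α_err = 12·9 = 108 ≡ 4 = α_1. Error position i = 1.
  Consistency check: S_2/S_1 = 9·12 = 108 ≡ 4 = α_err ✓ (single-error assumption holds).
Step 4: error magnitude e = S_0/v_1 = S_0·∏_{j≠1}(α_1 − α_j) = 3·8 = 24 ≡ 11 (mod 13).
Step 5: correct position 1: c_1 = r_1 − e = 9 − 11 ≡ 11 (mod 13). Hence c = [11, 8, 10, 0, 2].
  Check: interpolating c through the α_i gives m(x) = 6 + 11·x (degree < 2) with m(α_i) = c_i for every i, so c is indeed a codeword.


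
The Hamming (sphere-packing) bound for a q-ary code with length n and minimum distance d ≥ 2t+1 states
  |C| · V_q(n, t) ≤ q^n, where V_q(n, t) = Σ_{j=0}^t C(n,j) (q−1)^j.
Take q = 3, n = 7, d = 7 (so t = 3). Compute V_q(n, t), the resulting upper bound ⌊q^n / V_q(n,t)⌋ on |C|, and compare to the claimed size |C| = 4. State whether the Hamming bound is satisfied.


V_q(n, t) = 379, q^n = 2187, Hamming bound = 5, |C| = 4 ≤ bound (satisfied).

Step 1: Compute V_q(n, t) = Σ_{j=0}^3 C(n, j) (q−1)^j.
  j = 0: C(7,0)·(2)^0 = 1·1 = 1.
  j = 1: C(7,1)·(2)^1 = 7·2 = 14.
  j = 2: C(7,2)·(2)^2 = 21·4 = 84.
  j = 3: C(7,3)·(2)^3 = 35·8 = 280.
  V_q(n, t) = 1 + 14 + 84 + 280 = 379.
Step 2: q^n = 3^7 = 2187.
Step 3: Hamming bound ⌊q^n / V_q(n,t)⌋ = ⌊2187/379⌋ = 5.
Step 4: Compare |C| = 4 to 5: satisfied.
The claimed |C| lies below the Hamming bound.


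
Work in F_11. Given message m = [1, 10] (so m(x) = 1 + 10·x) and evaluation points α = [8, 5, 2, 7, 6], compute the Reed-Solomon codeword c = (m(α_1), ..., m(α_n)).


c = [4, 7, 10, 5, 6]

Message polynomial: m(x) = 1 + 10·x (mod 11).
For each evaluation point α_i, compute m(α_i) mod 11:
  α_1 = 8: Horner steps 10 → 4, so m(8) = 4.
  α_2 = 5: Horner steps 10 → 7, so m(5) = 7.
  α_3 = 2: Horner steps 10 → 10, so m(2) = 10.
  α_4 = 7: Horner steps 10 → 5, so m(7) = 5.
  α_5 = 6: Horner steps 10 → 6, so m(6) = 6.
Codeword c = [4, 7, 10, 5, 6] ∈ F_11^5.


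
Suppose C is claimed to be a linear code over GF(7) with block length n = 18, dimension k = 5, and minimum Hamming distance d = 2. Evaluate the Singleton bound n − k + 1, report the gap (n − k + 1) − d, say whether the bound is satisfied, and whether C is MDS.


Singleton RHS = n − k + 1 = 14, slack = 12, bound satisfied, not MDS.

Singleton bound: d ≤ n − k + 1.
Here n = 18, k = 5, so n − k + 1 = 14.
Given d = 2, check d ≤ 14: YES.
Slack = (n − k + 1) − d = 12.
The code is NOT MDS (slack = 12 > 0).
Description: the claimed parameters are [18, 5, 2]_7; such a code would be non-MDS.


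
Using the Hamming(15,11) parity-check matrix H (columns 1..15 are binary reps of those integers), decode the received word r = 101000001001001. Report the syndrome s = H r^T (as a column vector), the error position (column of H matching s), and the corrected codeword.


s = (1, 0, 0, 0)^T, error position = 8, corrected codeword c = 101000011001001

Compute s = H r^T mod 2 one row at a time:
  s_1 = 0 + 1 + 0 + 0 + 1 + 0 + 0 + 1 = 3 ≡ 1 (mod 2).
  s_2 = 0 + 0 + 0 + 0 + 1 + 0 + 0 + 1 = 2 ≡ 0 (mod 2).
  s_3 = 0 + 1 + 0 + 0 + 0 + 0 + 0 + 1 = 2 ≡ 0 (mod 2).
  s_4 = 1 + 1 + 0 + 0 + 1 + 0 + 0 + 1 = 4 ≡ 0 (mod 2).
s = (1, 0, 0, 0)^T — this equals column 8 of H (binary 1000), so error is at position 8.
Correct: flip bit 8 of r = 101000001001001 to get c = 101000011001001.


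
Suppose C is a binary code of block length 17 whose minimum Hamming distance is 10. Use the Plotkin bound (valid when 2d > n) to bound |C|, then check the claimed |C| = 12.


Plotkin bound M ≤ 6; given |C| = 12 > bound (violated).

Check applicability: 2d = 20, n = 17.
2d − n = 3 > 0, so Plotkin applies.
Compute d/(2d−n) = 10/3 ≈ 3.3333.
⌊d/(2d−n)⌋ = 3.
Plotkin bound: M ≤ 2·3 = 6.
Given |C| = 12, check: VIOLATED.
This |C| is above the Plotkin bound, so no binary code with n = 17, d = 10 and 12 codewords exists.


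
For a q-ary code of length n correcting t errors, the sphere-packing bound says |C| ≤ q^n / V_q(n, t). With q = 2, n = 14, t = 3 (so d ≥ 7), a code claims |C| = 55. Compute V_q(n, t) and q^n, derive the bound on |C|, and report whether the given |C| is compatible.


V_q(n, t) = 470, q^n = 16384, Hamming bound = 34, |C| = 55 > bound (violated).

Step 1: Compute V_q(n, t) = Σ_{j=0}^3 C(n, j) (q−1)^j.
  j = 0: C(14,0)·(1)^0 = 1·1 = 1.
  j = 1: C(14,1)·(1)^1 = 14·1 = 14.
  j = 2: C(14,2)·(1)^2 = 91·1 = 91.
  j = 3: C(14,3)·(1)^3 = 364·1 = 364.
  V_q(n, t) = 1 + 14 + 91 + 364 = 470.
Step 2: q^n = 2^14 = 16384.
Step 3: Hamming bound ⌊q^n / V_q(n,t)⌋ = ⌊16384/470⌋ = 34.
Step 4: Compare |C| = 55 to 34: violated.
The claimed |C| lies above the Hamming bound, so no 2-ary code of length 14 with d ≥ 7 can have 55 codewords.


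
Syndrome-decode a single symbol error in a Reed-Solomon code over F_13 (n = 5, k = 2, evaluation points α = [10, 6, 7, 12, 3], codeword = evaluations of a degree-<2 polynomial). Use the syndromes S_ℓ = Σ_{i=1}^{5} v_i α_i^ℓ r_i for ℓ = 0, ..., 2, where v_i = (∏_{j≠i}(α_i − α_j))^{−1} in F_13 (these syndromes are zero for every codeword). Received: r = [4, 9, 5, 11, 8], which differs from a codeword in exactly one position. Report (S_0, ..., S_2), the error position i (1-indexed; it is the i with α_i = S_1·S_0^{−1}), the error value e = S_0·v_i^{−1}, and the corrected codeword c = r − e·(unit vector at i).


S = (11, 6, 8), error at position 1, error magnitude e = 11, c = [6, 9, 5, 11, 8].

Step 1: column multipliers v_i = (∏_{j≠i}(α_i − α_j))^{−1} mod 13.
  i = 1 (α = 10): (10−6)(10−7)(10−12)(10−3) = 4·3·(−2)·7 = −168 ≡ 1, so v_1 = 1^{−1} = 1 (mod 13).
  i = 2 (α = 6): (6−10)(6−7)(6−12)(6−3) = (−4)·(−1)·(−6)·3 = −72 ≡ 6, so v_2 = 6^{−1} = 11 (mod 13).
  i = 3 (α = 7): (7−10)(7−6)(7−12)(7−3) = (−3)·1·(−5)·4 = 60 ≡ 8, so v_3 = 8^{−1} = 5 (mod 13).
  i = 4 (α = 12): (12−10)(12−6)(12−7)(12−3) = 2·6·5·9 = 540 ≡ 7, so v_4 = 7^{−1} = 2 (mod 13).
  i = 5 (α = 3): (3−10)(3−6)(3−7)(3−12) = (−7)·(−3)·(−4)·(−9) = 756 ≡ 2, so v_5 = 2^{−1} = 7 (mod 13).
  v = [1, 11, 5, 2, 7].
Step 2: syndromes of r = [4, 9, 5, 11, 8] (all sums mod 13).
  S_0 = Σ v_i r_i = 1·4 + 11·9 + 5·5 + 2·11 + 7·8 = 206 ≡ 11.
  S_1 = Σ v_i α_i r_i = 1·10·4 + 11·6·9 + 5·7·5 + 2·12·11 + 7·3·8 = 1241 ≡ 6.
  α_i^2 mod 13 = [9, 10, 10, 1, 9].
  S_2 = Σ v_i α_i^2 r_i = 1·9·4 + 11·10·9 + 5·10·5 + 2·1·11 + 7·9·8 = 1802 ≡ 8.
  S = (11, 6, 8) ≠ 0, so r is not a codeword (an error is present).
Step 3: locate the error. For a single error e at position i, S_ℓ = v_i·e·α_i^ℓ, so α_err = S_1/S_0.
  S_0^{−1} = 11^{−1} = 6 (mod 13), so α_err = 6·6 = 36 ≡ 10 = α_1. Error position i = 1.
  Consistency check: S_2/S_1 = 8·11 = 88 ≡ 10 = α_err ✓ (single-error assumption holds).
Step 4: error magnitude e = S_0/v_1 = S_0·∏_{j≠1}(α_1 − α_j) = 11·1 = 11 ≡ 11 (mod 13).
Step 5: correct position 1: c_1 = r_1 − e = 4 − 11 ≡ 6 (mod 13). Hence c = [6, 9, 5, 11, 8].
  Check: interpolating c through the α_i gives m(x) = 7 + 9·x (degree < 2) with m(α_i) = c_i for every i, so c is indeed a codeword.


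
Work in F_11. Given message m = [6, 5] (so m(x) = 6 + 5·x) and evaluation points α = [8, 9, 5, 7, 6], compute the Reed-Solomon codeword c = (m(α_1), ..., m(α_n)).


c = [2, 7, 9, 8, 3]

Message polynomial: m(x) = 6 + 5·x (mod 11).
For each evaluation point α_i, compute m(α_i) mod 11:
  α_1 = 8: Horner steps 5 → 2, so m(8) = 2.
  α_2 = 9: Horner steps 5 → 7, so m(9) = 7.
  α_3 = 5: Horner steps 5 → 9, so m(5) = 9.
  α_4 = 7: Horner steps 5 → 8, so m(7) = 8.
  α_5 = 6: Horner steps 5 → 3, so m(6) = 3.
Codeword c = [2, 7, 9, 8, 3] ∈ F_11^5.


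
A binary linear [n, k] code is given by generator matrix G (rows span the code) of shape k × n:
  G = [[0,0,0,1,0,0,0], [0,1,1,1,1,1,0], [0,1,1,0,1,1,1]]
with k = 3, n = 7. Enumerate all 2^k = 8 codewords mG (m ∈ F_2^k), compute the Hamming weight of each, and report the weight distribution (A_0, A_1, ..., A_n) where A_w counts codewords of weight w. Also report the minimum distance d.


Weight distribution: A_0 = 1, A_1 = 2, A_2 = 1, A_4 = 1, A_5 = 2, A_6 = 1. Minimum distance d = 1.

Enumerate all 2^3 = 8 messages m ∈ F_2^3.
For each, compute codeword c = mG in F_2^7, then tally its weight.
  m = 000 → c = 0000000, weight = 0.
  m = 100 → c = 0001000, weight = 1.
  m = 010 → c = 0111110, weight = 5.
  m = 110 → c = 0110110, weight = 4.
  m = 001 → c = 0110111, weight = 5.
  m = 101 → c = 0111111, weight = 6.
  m = 011 → c = 0001001, weight = 2.
  m = 111 → c = 0000001, weight = 1.
Tally weights:
  weight 0: 1 codewords.
  weight 1: 2 codewords.
  weight 2: 1 codewords.
  weight 4: 1 codewords.
  weight 5: 2 codewords.
  weight 6: 1 codewords.
Minimum distance d = smallest w > 0 with A_w > 0 = 1.
Sanity: Σ A_w = 8 = 2^3 = 8 ✓.


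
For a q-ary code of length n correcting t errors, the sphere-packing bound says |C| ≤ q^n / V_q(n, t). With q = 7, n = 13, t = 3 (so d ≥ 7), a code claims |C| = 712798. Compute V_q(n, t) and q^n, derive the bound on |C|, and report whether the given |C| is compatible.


V_q(n, t) = 64663, q^n = 96889010407, Hamming bound = 1498368, |C| = 712798 ≤ bound (satisfied).

Step 1: Compute V_q(n, t) = Σ_{j=0}^3 C(n, j) (q−1)^j.
  j = 0: C(13,0)·(6)^0 = 1·1 = 1.
  j = 1: C(13,1)·(6)^1 = 13·6 = 78.
  j = 2: C(13,2)·(6)^2 = 78·36 = 2808.
  j = 3: C(13,3)·(6)^3 = 286·216 = 61776.
  V_q(n, t) = 1 + 78 + 2808 + 61776 = 64663.
Step 2: q^n = 7^13 = 96889010407.
Step 3: Hamming bound ⌊q^n / V_q(n,t)⌋ = ⌊96889010407/64663⌋ = 1498368.
Step 4: Compare |C| = 712798 to 1498368: satisfied.
The claimed |C| lies below the Hamming bound.


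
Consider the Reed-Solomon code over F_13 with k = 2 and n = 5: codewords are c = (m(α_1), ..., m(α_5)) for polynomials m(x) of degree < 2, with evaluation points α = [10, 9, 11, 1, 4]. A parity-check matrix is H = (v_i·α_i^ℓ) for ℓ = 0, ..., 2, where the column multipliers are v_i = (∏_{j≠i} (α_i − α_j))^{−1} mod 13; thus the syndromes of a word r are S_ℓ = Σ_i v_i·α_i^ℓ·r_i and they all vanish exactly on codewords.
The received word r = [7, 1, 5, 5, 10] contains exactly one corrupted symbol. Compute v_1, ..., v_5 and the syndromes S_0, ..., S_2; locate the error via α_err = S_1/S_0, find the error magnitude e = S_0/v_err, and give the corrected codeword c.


S = (7, 12, 2), error at position 3, error magnitude e = 5, c = [7, 1, 0, 5, 10].

Step 1: column multipliers v_i = (∏_{j≠i}(α_i − α_j))^{−1} mod 13.
  i = 1 (α = 10): (10−9)(10−11)(10−1)(10−4) = 1·(−1)·9·6 = −54 ≡ 11, so v_1 = 11^{−1} = 6 (mod 13).
  i = 2 (α = 9): (9−10)(9−11)(9−1)(9−4) = (−1)·(−2)·8·5 = 80 ≡ 2, so v_2 = 2^{−1} = 7 (mod 13).
  i = 3 (α = 11): (11−10)(11−9)(11−1)(11−4) = 1·2·10·7 = 140 ≡ 10, so v_3 = 10^{−1} = 4 (mod 13).
  i = 4 (α = 1): (1−10)(1−9)(1−11)(1−4) = (−9)·(−8)·(−10)·(−3) = 2160 ≡ 2, so v_4 = 2^{−1} = 7 (mod 13).
  i = 5 (α = 4): (4−10)(4−9)(4−11)(4−1) = (−6)·(−5)·(−7)·3 = −630 ≡ 7, so v_5 = 7^{−1} = 2 (mod 13).
  v = [6, 7, 4, 7, 2].
Step 2: syndromes of r = [7, 1, 5, 5, 10] (all sums mod 13).
  S_0 = Σ v_i r_i = 6·7 + 7·1 + 4·5 + 7·5 + 2·10 = 124 ≡ 7.
  S_1 = Σ v_i α_i r_i = 6·10·7 + 7·9·1 + 4·11·5 + 7·1·5 + 2·4·10 = 818 ≡ 12.
  α_i^2 mod 13 = [9, 3, 4, 1, 3].
  S_2 = Σ v_i α_i^2 r_i = 6·9·7 + 7·3·1 + 4·4·5 + 7·1·5 + 2·3·10 = 574 ≡ 2.
  S = (7, 12, 2) ≠ 0, so r is not a codeword (an error is present).
Step 3: locate the error. For a single error e at position i, S_ℓ = v_i·e·α_i^ℓ, so α_err = S_1/S_0.
  S_0^{−1} = 7^{−1} = 2 (mod 13), so α_err = 12·2 = 24 ≡ 11 = α_3. Error position i = 3.
  Consistency check: S_2/S_1 = 2·12 = 24 ≡ 11 = α_err ✓ (single-error assumption holds).
Step 4: error magnitude e = S_0/v_3 = S_0·∏_{j≠3}(α_3 − α_j) = 7·10 = 70 ≡ 5 (mod 13).
Step 5: correct position 3: c_3 = r_3 − e = 5 − 5 ≡ 0 (mod 13). Hence c = [7, 1, 0, 5, 10].
  Check: interpolating c through the α_i gives m(x) = 12 + 6·x (degree < 2) with m(α_i) = c_i for every i, so c is indeed a codeword.


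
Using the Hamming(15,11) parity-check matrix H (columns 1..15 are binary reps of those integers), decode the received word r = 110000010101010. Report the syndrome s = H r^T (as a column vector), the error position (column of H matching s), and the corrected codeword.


s = (0, 0, 1, 1)^T, error position = 3, corrected codeword c = 111000010101010

Compute s = H r^T mod 2 one row at a time:
  s_1 = 1 + 0 + 1 + 0 + 1 + 0 + 1 + 0 = 4 ≡ 0 (mod 2).
  s_2 = 0 + 0 + 0 + 0 + 1 + 0 + 1 + 0 = 2 ≡ 0 (mod 2).
  s_3 = 1 + 0 + 0 + 0 + 1 + 0 + 1 + 0 = 3 ≡ 1 (mod 2).
  s_4 = 1 + 0 + 0 + 0 + 0 + 0 + 0 + 0 = 1 ≡ 1 (mod 2).
s = (0, 0, 1, 1)^T — this equals column 3 of H (binary 0011), so error is at position 3.
Correct: flip bit 3 of r = 110000010101010 to get c = 111000010101010.


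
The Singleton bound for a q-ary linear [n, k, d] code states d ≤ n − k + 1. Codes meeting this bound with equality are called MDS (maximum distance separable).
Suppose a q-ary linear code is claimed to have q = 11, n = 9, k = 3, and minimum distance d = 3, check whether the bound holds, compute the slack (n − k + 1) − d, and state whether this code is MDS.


Singleton RHS = n − k + 1 = 7, slack = 4, bound satisfied, not MDS.

Singleton bound: d ≤ n − k + 1.
Here n = 9, k = 3, so n − k + 1 = 7.
Given d = 3, check d ≤ 7: YES.
Slack = (n − k + 1) − d = 4.
The code is NOT MDS (slack = 4 > 0).
Description: the claimed parameters are [9, 3, 3]_11; such a code would be non-MDS.


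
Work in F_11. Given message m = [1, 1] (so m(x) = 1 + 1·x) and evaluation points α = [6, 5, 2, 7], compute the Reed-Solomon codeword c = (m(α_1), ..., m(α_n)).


c = [7, 6, 3, 8]

Message polynomial: m(x) = 1 + 1·x (mod 11).
For each evaluation point α_i, compute m(α_i) mod 11:
  α_1 = 6: Horner steps 1 → 7, so m(6) = 7.
  α_2 = 5: Horner steps 1 → 6, so m(5) = 6.
  α_3 = 2: Horner steps 1 → 3, so m(2) = 3.
  α_4 = 7: Horner steps 1 → 8, so m(7) = 8.
Codeword c = [7, 6, 3, 8] ∈ F_11^4.


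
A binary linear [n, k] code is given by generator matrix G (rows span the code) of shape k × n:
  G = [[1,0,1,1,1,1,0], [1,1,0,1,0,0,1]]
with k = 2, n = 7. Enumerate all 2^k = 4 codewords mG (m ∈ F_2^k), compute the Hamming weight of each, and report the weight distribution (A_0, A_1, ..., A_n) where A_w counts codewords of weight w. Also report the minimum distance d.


Weight distribution: A_0 = 1, A_4 = 1, A_5 = 2. Minimum distance d = 4.

Enumerate all 2^2 = 4 messages m ∈ F_2^2.
For each, compute codeword c = mG in F_2^7, then tally its weight.
  m = 00 → c = 0000000, weight = 0.
  m = 10 → c = 1011110, weight = 5.
  m = 01 → c = 1101001, weight = 4.
  m = 11 → c = 0110111, weight = 5.
Tally weights:
  weight 0: 1 codewords.
  weight 4: 1 codewords.
  weight 5: 2 codewords.
Minimum distance d = smallest w > 0 with A_w > 0 = 4.
Sanity: Σ A_w = 4 = 2^2 = 4 ✓.


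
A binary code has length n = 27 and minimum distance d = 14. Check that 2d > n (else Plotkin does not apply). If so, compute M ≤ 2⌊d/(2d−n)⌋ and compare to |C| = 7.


Plotkin bound M ≤ 28; given |C| = 7 ≤ bound (satisfied).

Check applicability: 2d = 28, n = 27.
2d − n = 1 > 0, so Plotkin applies.
Compute d/(2d−n) = 14/1 ≈ 14.0000.
⌊d/(2d−n)⌋ = 14.
Plotkin bound: M ≤ 2·14 = 28.
Given |C| = 7, check: satisfied.
This |C| is below the Plotkin bound.


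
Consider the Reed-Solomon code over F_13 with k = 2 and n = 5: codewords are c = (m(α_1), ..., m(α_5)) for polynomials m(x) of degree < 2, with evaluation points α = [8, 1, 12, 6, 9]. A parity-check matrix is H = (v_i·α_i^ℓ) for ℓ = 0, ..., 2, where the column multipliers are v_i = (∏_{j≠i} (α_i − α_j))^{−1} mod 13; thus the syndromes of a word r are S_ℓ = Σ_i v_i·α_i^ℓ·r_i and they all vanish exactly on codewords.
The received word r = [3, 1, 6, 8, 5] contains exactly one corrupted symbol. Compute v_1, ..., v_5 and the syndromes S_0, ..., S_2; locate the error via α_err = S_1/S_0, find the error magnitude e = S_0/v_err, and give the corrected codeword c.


S = (4, 10, 12), error at position 5, error magnitude e = 11, c = [3, 1, 6, 8, 7].

Step 1: column multipliers v_i = (∏_{j≠i}(α_i − α_j))^{−1} mod 13.
  i = 1 (α = 8): (8−1)(8−12)(8−6)(8−9) = 7·(−4)·2·(−1) = 56 ≡ 4, so v_1 = 4^{−1} = 10 (mod 13).
  i = 2 (α = 1): (1−8)(1−12)(1−6)(1−9) = (−7)·(−11)·(−5)·(−8) = 3080 ≡ 12, so v_2 = 12^{−1} = 12 (mod 13).
  i = 3 (α = 12): (12−8)(12−1)(12−6)(12−9) = 4·11·6·3 = 792 ≡ 12, so v_3 = 12^{−1} = 12 (mod 13).
  i = 4 (α = 6): (6−8)(6−1)(6−12)(6−9) = (−2)·5·(−6)·(−3) = −180 ≡ 2, so v_4 = 2^{−1} = 7 (mod 13).
  i = 5 (α = 9): (9−8)(9−1)(9−12)(9−6) = 1·8·(−3)·3 = −72 ≡ 6, so v_5 = 6^{−1} = 11 (mod 13).
  v = [10, 12, 12, 7, 11].
Step 2: syndromes of r = [3, 1, 6, 8, 5] (all sums mod 13).
  S_0 = Σ v_i r_i = 10·3 + 12·1 + 12·6 + 7·8 + 11·5 = 225 ≡ 4.
  S_1 = Σ v_i α_i r_i = 10·8·3 + 12·1·1 + 12·12·6 + 7·6·8 + 11·9·5 = 1947 ≡ 10.
  α_i^2 mod 13 = [12, 1, 1, 10, 3].
  S_2 = Σ v_i α_i^2 r_i = 10·12·3 + 12·1·1 + 12·1·6 + 7·10·8 + 11·3·5 = 1169 ≡ 12.
  S = (4, 10, 12) ≠ 0, so r is not a codeword (an error is present).
Step 3: locate the error. For a single error e at position i, S_ℓ = v_i·e·α_i^ℓ, so α_err = S_1/S_0.
  S_0^{−1} = 4^{−1} = 10 (mod 13), so α_err = 10·10 = 100 ≡ 9 = α_5. Error position i = 5.
  Consistency check: S_2/S_1 = 12·4 = 48 ≡ 9 = α_err ✓ (single-error assumption holds).
Step 4: error magnitude e = S_0/v_5 = S_0·∏_{j≠5}(α_5 − α_j) = 4·6 = 24 ≡ 11 (mod 13).
Step 5: correct position 5: c_5 = r_5 − e = 5 − 11 ≡ 7 (mod 13). Hence c = [3, 1, 6, 8, 7].
  Check: interpolating c through the α_i gives m(x) = 10 + 4·x (degree < 2) with m(α_i) = c_i for every i, so c is indeed a codeword.


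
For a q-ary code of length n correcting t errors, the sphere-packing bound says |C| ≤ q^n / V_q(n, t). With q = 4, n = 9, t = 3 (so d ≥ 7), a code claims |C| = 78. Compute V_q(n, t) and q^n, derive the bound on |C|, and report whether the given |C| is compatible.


V_q(n, t) = 2620, q^n = 262144, Hamming bound = 100, |C| = 78 ≤ bound (satisfied).

Step 1: Compute V_q(n, t) = Σ_{j=0}^3 C(n, j) (q−1)^j.
  j = 0: C(9,0)·(3)^0 = 1·1 = 1.
  j = 1: C(9,1)·(3)^1 = 9·3 = 27.
  j = 2: C(9,2)·(3)^2 = 36·9 = 324.
  j = 3: C(9,3)·(3)^3 = 84·27 = 2268.
  V_q(n, t) = 1 + 27 + 324 + 2268 = 2620.
Step 2: q^n = 4^9 = 262144.
Step 3: Hamming bound ⌊q^n / V_q(n,t)⌋ = ⌊262144/2620⌋ = 100.
Step 4: Compare |C| = 78 to 100: satisfied.
The claimed |C| lies below the Hamming bound.


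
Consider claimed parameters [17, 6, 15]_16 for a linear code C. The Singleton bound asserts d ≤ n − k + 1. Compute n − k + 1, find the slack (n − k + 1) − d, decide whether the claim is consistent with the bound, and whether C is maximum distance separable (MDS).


Singleton RHS = n − k + 1 = 12, slack = -3, bound violated (no such code; not MDS).

Singleton bound: d ≤ n − k + 1.
Here n = 17, k = 6, so n − k + 1 = 12.
Given d = 15, check d ≤ 12: NO.
Slack = (n − k + 1) − d = -3.
The slack is negative: d = 15 exceeds n − k + 1 = 12 by 3, so the Singleton bound is violated and no linear [17, 6, 15]_16 code can exist. In particular it is not MDS (MDS requires d = n − k + 1 exactly).
Description: the claimed parameters are [17, 6, 15]_16; such a code would be impossible (violates the Singleton bound).


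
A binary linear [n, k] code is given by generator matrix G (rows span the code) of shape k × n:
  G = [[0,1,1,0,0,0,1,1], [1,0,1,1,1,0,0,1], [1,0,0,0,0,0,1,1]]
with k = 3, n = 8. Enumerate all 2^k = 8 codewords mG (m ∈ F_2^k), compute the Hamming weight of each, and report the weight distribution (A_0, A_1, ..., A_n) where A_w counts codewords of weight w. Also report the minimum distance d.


Weight distribution: A_0 = 1, A_3 = 2, A_4 = 3, A_5 = 2. Minimum distance d = 3.

Enumerate all 2^3 = 8 messages m ∈ F_2^3.
For each, compute codeword c = mG in F_2^8, then tally its weight.
  m = 000 → c = 00000000, weight = 0.
  m = 100 → c = 01100011, weight = 4.
  m = 010 → c = 10111001, weight = 5.
  m = 110 → c = 11011010, weight = 5.
  m = 001 → c = 10000011, weight = 3.
  m = 101 → c = 11100000, weight = 3.
  m = 011 → c = 00111010, weight = 4.
  m = 111 → c = 01011001, weight = 4.
Tally weights:
  weight 0: 1 codewords.
  weight 3: 2 codewords.
  weight 4: 3 codewords.
  weight 5: 2 codewords.
Minimum distance d = smallest w > 0 with A_w > 0 = 3.
Sanity: Σ A_w = 8 = 2^3 = 8 ✓.


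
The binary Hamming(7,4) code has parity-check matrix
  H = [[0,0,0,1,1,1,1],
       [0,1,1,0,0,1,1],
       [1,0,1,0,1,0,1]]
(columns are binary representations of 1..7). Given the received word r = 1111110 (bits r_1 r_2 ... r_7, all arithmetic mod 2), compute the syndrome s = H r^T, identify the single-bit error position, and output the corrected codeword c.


s = (1, 1, 1)^T, error position = 7, corrected codeword c = 1111111

Compute s = H r^T mod 2 one row at a time:
  s_1 = 1 + 1 + 1 + 0 = 3 ≡ 1 (mod 2).
  s_2 = 1 + 1 + 1 + 0 = 3 ≡ 1 (mod 2).
  s_3 = 1 + 1 + 1 + 0 = 3 ≡ 1 (mod 2).
s = (1, 1, 1)^T — this equals column 7 of H (binary 111), so error is at position 7.
Correct: flip bit 7 of r = 1111110 to get c = 1111111.


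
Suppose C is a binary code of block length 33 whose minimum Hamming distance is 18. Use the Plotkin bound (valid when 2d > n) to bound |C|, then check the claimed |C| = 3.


Plotkin bound M ≤ 12; given |C| = 3 ≤ bound (satisfied).

Check applicability: 2d = 36, n = 33.
2d − n = 3 > 0, so Plotkin applies.
Compute d/(2d−n) = 18/3 ≈ 6.0000.
⌊d/(2d−n)⌋ = 6.
Plotkin bound: M ≤ 2·6 = 12.
Given |C| = 3, check: satisfied.
This |C| is below the Plotkin bound.


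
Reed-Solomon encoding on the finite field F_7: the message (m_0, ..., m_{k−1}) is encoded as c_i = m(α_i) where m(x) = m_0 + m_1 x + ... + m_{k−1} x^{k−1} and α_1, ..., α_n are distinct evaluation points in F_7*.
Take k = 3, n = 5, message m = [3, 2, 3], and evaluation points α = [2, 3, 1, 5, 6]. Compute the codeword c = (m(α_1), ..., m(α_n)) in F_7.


c = [5, 1, 1, 4, 4]

Message polynomial: m(x) = 3 + 2·x + 3·x^2 (mod 7).
For each evaluation point α_i, compute m(α_i) mod 7:
  α_1 = 2: Horner steps 3 → 1 → 5, so m(2) = 5.
  α_2 = 3: Horner steps 3 → 4 → 1, so m(3) = 1.
  α_3 = 1: Horner steps 3 → 5 → 1, so m(1) = 1.
  α_4 = 5: Horner steps 3 → 3 → 4, so m(5) = 4.
  α_5 = 6: Horner steps 3 → 6 → 4, so m(6) = 4.
Codeword c = [5, 1, 1, 4, 4] ∈ F_7^5.


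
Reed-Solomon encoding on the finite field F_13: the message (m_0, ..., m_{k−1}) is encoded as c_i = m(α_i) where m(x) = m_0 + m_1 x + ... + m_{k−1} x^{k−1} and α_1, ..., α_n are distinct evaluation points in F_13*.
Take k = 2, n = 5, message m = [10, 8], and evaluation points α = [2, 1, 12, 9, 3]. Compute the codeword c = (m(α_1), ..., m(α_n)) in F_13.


c = [0, 5, 2, 4, 8]

Message polynomial: m(x) = 10 + 8·x (mod 13).
For each evaluation point α_i, compute m(α_i) mod 13:
  α_1 = 2: Horner steps 8 → 0, so m(2) = 0.
  α_2 = 1: Horner steps 8 → 5, so m(1) = 5.
  α_3 = 12: Horner steps 8 → 2, so m(12) = 2.
  α_4 = 9: Horner steps 8 → 4, so m(9) = 4.
  α_5 = 3: Horner steps 8 → 8, so m(3) = 8.
Codeword c = [0, 5, 2, 4, 8] ∈ F_13^5.


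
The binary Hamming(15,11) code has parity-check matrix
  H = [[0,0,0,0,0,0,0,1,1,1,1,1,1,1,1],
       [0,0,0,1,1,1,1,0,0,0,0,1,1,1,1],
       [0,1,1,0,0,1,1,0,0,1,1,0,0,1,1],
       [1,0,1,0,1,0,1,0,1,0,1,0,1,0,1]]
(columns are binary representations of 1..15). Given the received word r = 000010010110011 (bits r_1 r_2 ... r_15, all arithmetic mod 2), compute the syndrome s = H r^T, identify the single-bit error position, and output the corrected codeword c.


s = (1, 1, 0, 1)^T, error position = 13, corrected codeword c = 000010010110111

Compute s = H r^T mod 2 one row at a time:
  s_1 = 1 + 0 + 1 + 1 + 0 + 0 + 1 + 1 = 5 ≡ 1 (mod 2).
  s_2 = 0 + 1 + 0 + 0 + 0 + 0 + 1 + 1 = 3 ≡ 1 (mod 2).
  s_3 = 0 + 0 + 0 + 0 + 1 + 1 + 1 + 1 = 4 ≡ 0 (mod 2).
  s_4 = 0 + 0 + 1 + 0 + 0 + 1 + 0 + 1 = 3 ≡ 1 (mod 2).
s = (1, 1, 0, 1)^T — this equals column 13 of H (binary 1101), so error is at position 13.
Correct: flip bit 13 of r = 000010010110011 to get c = 000010010110111.


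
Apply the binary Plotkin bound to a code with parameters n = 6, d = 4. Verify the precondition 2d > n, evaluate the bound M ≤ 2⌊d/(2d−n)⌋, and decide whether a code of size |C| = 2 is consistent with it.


Plotkin bound M ≤ 4; given |C| = 2 ≤ bound (satisfied).

Check applicability: 2d = 8, n = 6.
2d − n = 2 > 0, so Plotkin applies.
Compute d/(2d−n) = 4/2 ≈ 2.0000.
⌊d/(2d−n)⌋ = 2.
Plotkin bound: M ≤ 2·2 = 4.
Given |C| = 2, check: satisfied.
This |C| is below the Plotkin bound.


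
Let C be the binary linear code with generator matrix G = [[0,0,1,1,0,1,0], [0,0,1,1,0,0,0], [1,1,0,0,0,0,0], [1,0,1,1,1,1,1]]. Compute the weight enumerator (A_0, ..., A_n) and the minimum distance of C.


Weight distribution: A_0 = 1, A_1 = 1, A_2 = 2, A_3 = 4, A_4 = 3, A_5 = 3, A_6 = 2. Minimum distance d = 1.

Enumerate all 2^4 = 16 messages m ∈ F_2^4.
For each, compute codeword c = mG in F_2^7, then tally its weight.
  m = 0000 → c = 0000000, weight = 0.
  m = 1000 → c = 0011010, weight = 3.
  m = 0100 → c = 0011000, weight = 2.
  m = 1100 → c = 0000010, weight = 1.
  m = 0010 → c = 1100000, weight = 2.
  m = 1010 → c = 1111010, weight = 5.
  m = 0110 → c = 1111000, weight = 4.
  m = 1110 → c = 1100010, weight = 3.
  m = 0001 → c = 1011111, weight = 6.
  m = 1001 → c = 1000101, weight = 3.
  m = 0101 → c = 1000111, weight = 4.
  m = 1101 → c = 1011101, weight = 5.
  m = 0011 → c = 0111111, weight = 6.
  m = 1011 → c = 0100101, weight = 3.
  m = 0111 → c = 0100111, weight = 4.
  m = 1111 → c = 0111101, weight = 5.
Tally weights:
  weight 0: 1 codewords.
  weight 1: 1 codewords.
  weight 2: 2 codewords.
  weight 3: 4 codewords.
  weight 4: 3 codewords.
  weight 5: 3 codewords.
  weight 6: 2 codewords.
Minimum distance d = smallest w > 0 with A_w > 0 = 1.
Sanity: Σ A_w = 16 = 2^4 = 16 ✓.


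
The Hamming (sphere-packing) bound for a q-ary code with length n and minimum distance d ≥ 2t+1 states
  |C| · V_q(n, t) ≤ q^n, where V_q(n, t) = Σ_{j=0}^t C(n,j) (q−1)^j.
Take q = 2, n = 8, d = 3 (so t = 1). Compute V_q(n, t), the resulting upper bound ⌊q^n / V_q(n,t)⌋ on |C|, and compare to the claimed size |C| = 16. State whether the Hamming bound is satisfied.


V_q(n, t) = 9, q^n = 256, Hamming bound = 28, |C| = 16 ≤ bound (satisfied).

Step 1: Compute V_q(n, t) = Σ_{j=0}^1 C(n, j) (q−1)^j.
  j = 0: C(8,0)·(1)^0 = 1·1 = 1.
  j = 1: C(8,1)·(1)^1 = 8·1 = 8.
  V_q(n, t) = 1 + 8 = 9.
Step 2: q^n = 2^8 = 256.
Step 3: Hamming bound ⌊q^n / V_q(n,t)⌋ = ⌊256/9⌋ = 28.
Step 4: Compare |C| = 16 to 28: satisfied.
The claimed |C| lies below the Hamming bound.


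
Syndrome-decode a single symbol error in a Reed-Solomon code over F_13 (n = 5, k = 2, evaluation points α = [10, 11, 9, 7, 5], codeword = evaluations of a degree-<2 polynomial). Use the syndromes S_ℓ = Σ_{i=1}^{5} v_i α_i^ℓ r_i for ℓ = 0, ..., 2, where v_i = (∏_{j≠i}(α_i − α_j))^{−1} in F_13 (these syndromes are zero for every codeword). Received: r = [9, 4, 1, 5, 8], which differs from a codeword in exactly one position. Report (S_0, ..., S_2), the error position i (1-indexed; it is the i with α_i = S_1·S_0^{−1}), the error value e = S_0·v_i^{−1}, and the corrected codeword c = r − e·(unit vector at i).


S = (5, 9, 11), error at position 4, error magnitude e = 7, c = [9, 4, 1, 11, 8].

Step 1: column multipliers v_i = (∏_{j≠i}(α_i − α_j))^{−1} mod 13.
  i = 1 (α = 10): (10−11)(10−9)(10−7)(10−5) = (−1)·1·3·5 = −15 ≡ 11, so v_1 = 11^{−1} = 6 (mod 13).
  i = 2 (α = 11): (11−10)(11−9)(11−7)(11−5) = 1·2·4·6 = 48 ≡ 9, so v_2 = 9^{−1} = 3 (mod 13).
  i = 3 (α = 9): (9−10)(9−11)(9−7)(9−5) = (−1)·(−2)·2·4 = 16 ≡ 3, so v_3 = 3^{−1} = 9 (mod 13).
  i = 4 (α = 7): (7−10)(7−11)(7−9)(7−5) = (−3)·(−4)·(−2)·2 = −48 ≡ 4, so v_4 = 4^{−1} = 10 (mod 13).
  i = 5 (α = 5): (5−10)(5−11)(5−9)(5−7) = (−5)·(−6)·(−4)·(−2) = 240 ≡ 6, so v_5 = 6^{−1} = 11 (mod 13).
  v = [6, 3, 9, 10, 11].
Step 2: syndromes of r = [9, 4, 1, 5, 8] (all sums mod 13).
  S_0 = Σ v_i r_i = 6·9 + 3·4 + 9·1 + 10·5 + 11·8 = 213 ≡ 5.
  S_1 = Σ v_i α_i r_i = 6·10·9 + 3·11·4 + 9·9·1 + 10·7·5 + 11·5·8 = 1543 ≡ 9.
  α_i^2 mod 13 = [9, 4, 3, 10, 12].
  S_2 = Σ v_i α_i^2 r_i = 6·9·9 + 3·4·4 + 9·3·1 + 10·10·5 + 11·12·8 = 2117 ≡ 11.
  S = (5, 9, 11) ≠ 0, so r is not a codeword (an error is present).
Step 3: locate the error. For a single error e at position i, S_ℓ = v_i·e·α_i^ℓ, so α_err = S_1/S_0.
  S_0^{−1} = 5^{−1} = 8 (mod 13), so α_err = 9·8 = 72 ≡ 7 = α_4. Error position i = 4.
  Consistency check: S_2/S_1 = 11·3 = 33 ≡ 7 = α_err ✓ (single-error assumption holds).
Step 4: error magnitude e = S_0/v_4 = S_0·∏_{j≠4}(α_4 − α_j) = 5·4 = 20 ≡ 7 (mod 13).
Step 5: correct position 4: c_4 = r_4 − e = 5 − 7 ≡ 11 (mod 13). Hence c = [9, 4, 1, 11, 8].
  Check: interpolating c through the α_i gives m(x) = 7 + 8·x (degree < 2) with m(α_i) = c_i for every i, so c is indeed a codeword.


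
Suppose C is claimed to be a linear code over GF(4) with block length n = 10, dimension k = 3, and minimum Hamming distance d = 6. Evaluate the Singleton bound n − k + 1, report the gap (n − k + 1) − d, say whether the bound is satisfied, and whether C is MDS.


Singleton RHS = n − k + 1 = 8, slack = 2, bound satisfied, not MDS.

Singleton bound: d ≤ n − k + 1.
Here n = 10, k = 3, so n − k + 1 = 8.
Given d = 6, check d ≤ 8: YES.
Slack = (n − k + 1) − d = 2.
The code is NOT MDS (slack = 2 > 0).
Description: the claimed parameters are [10, 3, 6]_4; such a code would be non-MDS.


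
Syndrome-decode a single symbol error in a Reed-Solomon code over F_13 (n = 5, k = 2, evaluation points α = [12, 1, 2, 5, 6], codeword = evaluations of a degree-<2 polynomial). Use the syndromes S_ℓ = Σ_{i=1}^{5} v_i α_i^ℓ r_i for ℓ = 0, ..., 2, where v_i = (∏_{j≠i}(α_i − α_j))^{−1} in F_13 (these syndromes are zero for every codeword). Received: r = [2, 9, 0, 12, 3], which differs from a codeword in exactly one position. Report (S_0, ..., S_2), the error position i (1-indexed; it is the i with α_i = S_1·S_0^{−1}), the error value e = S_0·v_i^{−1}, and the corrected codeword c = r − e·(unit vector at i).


S = (8, 5, 8), error at position 1, error magnitude e = 1, c = [1, 9, 0, 12, 3].

Step 1: column multipliers v_i = (∏_{j≠i}(α_i − α_j))^{−1} mod 13.
  i = 1 (α = 12): (12−1)(12−2)(12−5)(12−6) = 11·10·7·6 = 4620 ≡ 5, so v_1 = 5^{−1} = 8 (mod 13).
  i = 2 (α = 1): (1−12)(1−2)(1−5)(1−6) = (−11)·(−1)·(−4)·(−5) = 220 ≡ 12, so v_2 = 12^{−1} = 12 (mod 13).
  i = 3 (α = 2): (2−12)(2−1)(2−5)(2−6) = (−10)·1·(−3)·(−4) = −120 ≡ 10, so v_3 = 10^{−1} = 4 (mod 13).
  i = 4 (α = 5): (5−12)(5−1)(5−2)(5−6) = (−7)·4·3·(−1) = 84 ≡ 6, so v_4 = 6^{−1} = 11 (mod 13).
  i = 5 (α = 6): (6−12)(6−1)(6−2)(6−5) = (−6)·5·4·1 = −120 ≡ 10, so v_5 = 10^{−1} = 4 (mod 13).
  v = [8, 12, 4, 11, 4].
Step 2: syndromes of r = [2, 9, 0, 12, 3] (all sums mod 13).
  S_0 = Σ v_i r_i = 8·2 + 12·9 + 4·0 + 11·12 + 4·3 = 268 ≡ 8.
  S_1 = Σ v_i α_i r_i = 8·12·2 + 12·1·9 + 4·2·0 + 11·5·12 + 4·6·3 = 1032 ≡ 5.
  α_i^2 mod 13 = [1, 1, 4, 12, 10].
  S_2 = Σ v_i α_i^2 r_i = 8·1·2 + 12·1·9 + 4·4·0 + 11·12·12 + 4·10·3 = 1828 ≡ 8.
  S = (8, 5, 8) ≠ 0, so r is not a codeword (an error is present).
Step 3: locate the error. For a single error e at position i, S_ℓ = v_i·e·α_i^ℓ, so α_err = S_1/S_0.
  S_0^{−1} = 8^{−1} = 5 (mod 13), so α_err = 5·5 = 25 ≡ 12 = α_1. Error position i = 1.
  Consistency check: S_2/S_1 = 8·8 = 64 ≡ 12 = α_err ✓ (single-error assumption holds).
Step 4: error magnitude e = S_0/v_1 = S_0·∏_{j≠1}(α_1 − α_j) = 8·5 = 40 ≡ 1 (mod 13).
Step 5: correct position 1: c_1 = r_1 − e = 2 − 1 ≡ 1 (mod 13). Hence c = [1, 9, 0, 12, 3].
  Check: interpolating c through the α_i gives m(x) = 5 + 4·x (degree < 2) with m(α_i) = c_i for every i, so c is indeed a codeword.
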